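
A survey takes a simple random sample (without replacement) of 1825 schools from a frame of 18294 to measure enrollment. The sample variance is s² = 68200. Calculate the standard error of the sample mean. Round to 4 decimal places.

5.8002

Under SRS without replacement, Var(ȳ) = (1 − f)·s²/n with f = n/N = 1825/18294 = 0.09975948.
Var(ȳ) = (1 − 0.09975948)·68200/1825 = 0.90024052·37.369863 = 33.641865.
SE(ȳ) = √(33.641865) = 5.8002.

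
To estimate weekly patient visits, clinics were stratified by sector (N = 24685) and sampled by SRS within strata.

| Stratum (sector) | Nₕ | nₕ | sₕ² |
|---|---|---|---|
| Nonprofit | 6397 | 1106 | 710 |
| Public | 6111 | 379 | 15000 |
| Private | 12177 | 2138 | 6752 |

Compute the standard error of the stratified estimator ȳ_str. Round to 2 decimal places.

Var(ȳ_str) = Σₕ Wₕ²(1 − fₕ)sₕ²/nₕ with Wₕ = Nₕ/N, N = 24685.
Nonprofit: Wₕ = 0.25914523; term = 0.25914523²·(1 − 0.17289354)·710/1106 = 0.035657515.
Public: Wₕ = 0.24755925; term = 0.24755925²·(1 − 0.06201931)·15000/379 = 2.2751197.
Private: Wₕ = 0.49329552; term = 0.49329552²·(1 − 0.17557691)·6752/2138 = 0.63356216.
Sum = 2.9443394.
SE = √(2.9443394) = 1.72.

1.72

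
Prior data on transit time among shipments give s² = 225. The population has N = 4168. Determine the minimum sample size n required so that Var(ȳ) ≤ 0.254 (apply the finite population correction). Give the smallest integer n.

731

Without fpc, n₀ = s²/D = 225/0.254 = 885.8268.
With fpc, (1 − n/N)·s²/n ≤ D requires n ≥ n₀/(1 + n₀/N) = 885.8268/(1 + 885.8268/4168) = 730.5605.
Rounding up, n = 731.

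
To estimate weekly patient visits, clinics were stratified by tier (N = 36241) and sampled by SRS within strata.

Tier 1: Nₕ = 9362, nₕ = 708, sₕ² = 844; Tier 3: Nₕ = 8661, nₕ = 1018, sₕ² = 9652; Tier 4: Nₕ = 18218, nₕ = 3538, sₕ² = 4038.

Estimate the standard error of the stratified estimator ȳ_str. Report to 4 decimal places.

0.8853

Var(ȳ_str) = Σₕ Wₕ²(1 − fₕ)sₕ²/nₕ with Wₕ = Nₕ/N, N = 36241.
Tier 1: Wₕ = 0.25832621; term = 0.25832621²·(1 − 0.07562487)·844/708 = 0.073535046.
Tier 3: Wₕ = 0.23898347; term = 0.23898347²·(1 − 0.11753839)·9652/1018 = 0.47786045.
Tier 4: Wₕ = 0.50269032; term = 0.50269032²·(1 − 0.19420353)·4038/3538 = 0.23239934.
Sum = 0.78379484.
SE = √(0.78379484) = 0.8853.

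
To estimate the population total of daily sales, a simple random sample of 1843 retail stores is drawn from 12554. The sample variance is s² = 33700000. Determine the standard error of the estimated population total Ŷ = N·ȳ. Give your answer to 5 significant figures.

Var(Ŷ) = N²·Var(ȳ) = N²·(1 − n/N)·s²/n.
f = 1843/12554 = 0.14680580; Var(ȳ) = 0.85319420·33700000/1843 = 15601.001.
Var(Ŷ) = 12554² · 15601.001 = 2.4587633 × 10^12.
SE(Ŷ) = √(2.4587633 × 10^12) = 1.5680 × 10^6.

1.5680 × 10^6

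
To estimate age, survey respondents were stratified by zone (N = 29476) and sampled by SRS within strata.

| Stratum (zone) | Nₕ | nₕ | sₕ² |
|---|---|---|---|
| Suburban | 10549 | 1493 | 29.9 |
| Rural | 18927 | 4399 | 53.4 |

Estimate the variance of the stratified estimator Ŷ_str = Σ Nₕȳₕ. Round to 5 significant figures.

5.2511 × 10^6

Var(Ŷ_str) = Σₕ Nₕ²(1 − fₕ)sₕ²/nₕ.
Suburban: 10549²·(1 − 1493/10549)·29.9/1493 = 1.9131943 × 10^6.
Rural: 18927²·(1 − 4399/18927)·53.4/4399 = 3.3379122 × 10^6.
Sum = 5.2511065 × 10^6.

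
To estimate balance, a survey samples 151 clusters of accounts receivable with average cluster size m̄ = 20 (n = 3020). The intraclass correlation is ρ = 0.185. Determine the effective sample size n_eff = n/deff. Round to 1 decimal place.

668.9

deff = 1 + (20 − 1)·0.185 = 1 + 3.515 = 4.515.
n_eff = 3020 / 4.515 = 668.9.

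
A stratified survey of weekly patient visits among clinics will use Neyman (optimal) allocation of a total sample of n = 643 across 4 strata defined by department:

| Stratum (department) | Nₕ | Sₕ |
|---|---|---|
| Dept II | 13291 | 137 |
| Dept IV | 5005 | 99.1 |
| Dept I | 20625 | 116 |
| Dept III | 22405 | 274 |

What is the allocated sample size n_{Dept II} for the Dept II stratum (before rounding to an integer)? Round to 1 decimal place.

Neyman allocation: nₕ = n·NₕSₕ / Σⱼ NⱼSⱼ.
Σ NⱼSⱼ = 13291·137 + 5005·99.1 + 20625·116 + 22405·274 = 1.0848332 × 10^7.
n_{Dept II} = 643·13291·137 / (1.0848332 × 10^7) = 107.9.

107.9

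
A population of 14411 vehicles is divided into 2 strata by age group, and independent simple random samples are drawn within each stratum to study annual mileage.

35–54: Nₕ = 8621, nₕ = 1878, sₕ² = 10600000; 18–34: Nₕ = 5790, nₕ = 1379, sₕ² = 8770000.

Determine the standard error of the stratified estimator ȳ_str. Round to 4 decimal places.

Var(ȳ_str) = Σₕ Wₕ²(1 − fₕ)sₕ²/nₕ with Wₕ = Nₕ/N, N = 14411.
35–54: Wₕ = 0.59822358; term = 0.59822358²·(1 − 0.21784016)·10600000/1878 = 1579.9118.
18–34: Wₕ = 0.40177642; term = 0.40177642²·(1 − 0.23816926)·8770000/1379 = 782.10077.
Sum = 2362.0126.
SE = √(2362.0126) = 48.6005.

48.6005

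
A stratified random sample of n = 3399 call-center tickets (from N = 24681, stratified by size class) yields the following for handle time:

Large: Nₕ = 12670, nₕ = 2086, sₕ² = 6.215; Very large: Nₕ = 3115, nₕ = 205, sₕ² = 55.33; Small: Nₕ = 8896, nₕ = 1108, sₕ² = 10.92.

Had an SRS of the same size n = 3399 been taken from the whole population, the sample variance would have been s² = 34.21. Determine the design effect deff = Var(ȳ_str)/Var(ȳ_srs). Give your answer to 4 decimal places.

0.6675

Var(ȳ_str) = Σ Wₕ²(1−fₕ)sₕ²/nₕ with Wₕ = Nₕ/24681:
  Large: (12670/24681)²·(1−2086/12670)·6.215/2086 = 6.5588511 × 10^-4
  Very large: (3115/24681)²·(1−205/3115)·55.33/205 = 0.0040163573
  Small: (8896/24681)²·(1−1108/8896)·10.92/1108 = 0.001120929
  → Var(ȳ_str) = 0.0057931714.
Var(ȳ_srs) = (1 − 3399/24681)·34.21/3399 = 0.0086786385.
deff = 0.0057931714 / 0.0086786385 = 0.6675.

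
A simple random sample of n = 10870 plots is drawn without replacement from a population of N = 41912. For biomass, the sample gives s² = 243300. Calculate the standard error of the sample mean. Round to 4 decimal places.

Under SRS without replacement, Var(ȳ) = (1 − f)·s²/n with f = n/N = 10870/41912 = 0.25935293.
Var(ȳ) = (1 − 0.25935293)·243300/10870 = 0.74064707·22.382705 = 16.577685.
SE(ȳ) = √(16.577685) = 4.0716.

4.0716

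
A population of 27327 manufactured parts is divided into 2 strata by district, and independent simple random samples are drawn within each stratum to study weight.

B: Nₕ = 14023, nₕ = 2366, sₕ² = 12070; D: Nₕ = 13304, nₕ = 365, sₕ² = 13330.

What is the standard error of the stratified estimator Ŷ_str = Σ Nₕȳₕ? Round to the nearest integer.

Var(Ŷ_str) = Σₕ Nₕ²(1 − fₕ)sₕ²/nₕ.
B: 14023²·(1 − 2366/14023)·12070/2366 = 8.3391207 × 10^8.
D: 13304²·(1 − 365/13304)·13330/365 = 6.2866638 × 10^9.
Sum = 7.1205759 × 10^9.
SE = √(7.1205759 × 10^9) = 84384.

84384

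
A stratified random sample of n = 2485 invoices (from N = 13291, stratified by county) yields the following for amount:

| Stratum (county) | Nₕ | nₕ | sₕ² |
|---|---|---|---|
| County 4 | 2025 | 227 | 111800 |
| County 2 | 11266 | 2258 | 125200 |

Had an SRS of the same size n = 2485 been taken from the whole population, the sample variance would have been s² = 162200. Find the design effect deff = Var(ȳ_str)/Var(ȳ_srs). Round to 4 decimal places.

0.7915

Var(ȳ_str) = Σ Wₕ²(1−fₕ)sₕ²/nₕ with Wₕ = Nₕ/13291:
  County 4: (2025/13291)²·(1−227/2025)·111800/227 = 10.151152
  County 2: (11266/13291)²·(1−2258/11266)·125200/2258 = 31.853943
  → Var(ȳ_str) = 42.005095.
Var(ȳ_srs) = (1 − 2485/13291)·162200/2485 = 53.067883.
deff = 42.005095 / 53.067883 = 0.7915.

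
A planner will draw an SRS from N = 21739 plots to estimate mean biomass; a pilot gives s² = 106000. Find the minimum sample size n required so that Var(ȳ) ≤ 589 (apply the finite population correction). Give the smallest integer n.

Without fpc, n₀ = s²/D = 106000/589 = 179.9660.
With fpc, (1 − n/N)·s²/n ≤ D requires n ≥ n₀/(1 + n₀/N) = 179.9660/(1 + 179.9660/21739) = 178.4884.
Rounding up, n = 179.

179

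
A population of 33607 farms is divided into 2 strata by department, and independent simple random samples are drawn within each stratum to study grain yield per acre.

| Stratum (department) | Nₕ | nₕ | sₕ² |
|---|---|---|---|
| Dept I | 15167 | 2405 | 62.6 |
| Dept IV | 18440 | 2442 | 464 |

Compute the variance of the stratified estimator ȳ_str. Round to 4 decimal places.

Var(ȳ_str) = Σₕ Wₕ²(1 − fₕ)sₕ²/nₕ with Wₕ = Nₕ/N, N = 33607.
Dept I: Wₕ = 0.45130479; term = 0.45130479²·(1 − 0.15856794)·62.6/2405 = 0.0044608558.
Dept IV: Wₕ = 0.54869521; term = 0.54869521²·(1 − 0.13242950)·464/2442 = 0.049629447.
Sum = 0.054090303.

0.0541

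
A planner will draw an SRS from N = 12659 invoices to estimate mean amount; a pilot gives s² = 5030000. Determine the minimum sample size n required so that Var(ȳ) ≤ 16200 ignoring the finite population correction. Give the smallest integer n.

Without fpc, n₀ = s²/D = 5030000/16200 = 310.4938.
Rounding up, n = 311.

311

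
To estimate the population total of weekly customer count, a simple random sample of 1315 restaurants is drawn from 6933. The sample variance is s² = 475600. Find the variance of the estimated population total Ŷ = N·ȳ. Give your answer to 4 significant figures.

1.409 × 10^10

Var(Ŷ) = N²·Var(ȳ) = N²·(1 − n/N)·s²/n.
f = 1315/6933 = 0.18967258; Var(ȳ) = 0.81032742·475600/1315 = 293.07355.
Var(Ŷ) = 6933² · 293.07355 = 1.4087017 × 10^10.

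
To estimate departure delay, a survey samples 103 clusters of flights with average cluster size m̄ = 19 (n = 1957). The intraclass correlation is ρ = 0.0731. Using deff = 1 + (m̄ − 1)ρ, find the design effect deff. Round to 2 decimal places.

deff = 1 + (19 − 1)·0.0731 = 1 + 1.3158 = 2.3158.

2.32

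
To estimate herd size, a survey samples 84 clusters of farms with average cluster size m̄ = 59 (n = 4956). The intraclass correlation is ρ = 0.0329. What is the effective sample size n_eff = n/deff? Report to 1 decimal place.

1704.1

deff = 1 + (59 − 1)·0.0329 = 1 + 1.9082 = 2.9082.
n_eff = 4956 / 2.9082 = 1704.1.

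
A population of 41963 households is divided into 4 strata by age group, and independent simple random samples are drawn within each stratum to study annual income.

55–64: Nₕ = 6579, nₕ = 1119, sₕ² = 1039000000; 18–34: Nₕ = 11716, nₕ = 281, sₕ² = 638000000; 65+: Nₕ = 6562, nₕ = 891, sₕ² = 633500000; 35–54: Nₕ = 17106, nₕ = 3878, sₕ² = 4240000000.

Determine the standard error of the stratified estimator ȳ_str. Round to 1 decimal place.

589.2

Var(ȳ_str) = Σₕ Wₕ²(1 − fₕ)sₕ²/nₕ with Wₕ = Nₕ/N, N = 41963.
55–64: Wₕ = 0.15678097; term = 0.15678097²·(1 − 0.17008664)·1039000000/1119 = 18941.088.
18–34: Wₕ = 0.27919834; term = 0.27919834²·(1 − 0.02398429)·638000000/281 = 172741.56.
65+: Wₕ = 0.15637585; term = 0.15637585²·(1 − 0.13578177)·633500000/891 = 15025.597.
35–54: Wₕ = 0.40764483; term = 0.40764483²·(1 − 0.22670408)·4240000000/3878 = 140497.19.
Sum = 347205.44.
SE = √(347205.44) = 589.2.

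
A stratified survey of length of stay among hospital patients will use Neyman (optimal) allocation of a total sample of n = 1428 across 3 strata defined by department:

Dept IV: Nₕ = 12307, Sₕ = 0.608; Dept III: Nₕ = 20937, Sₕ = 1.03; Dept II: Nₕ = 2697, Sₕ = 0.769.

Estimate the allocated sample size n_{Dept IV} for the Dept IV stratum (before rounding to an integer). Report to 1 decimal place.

343.3

Neyman allocation: nₕ = n·NₕSₕ / Σⱼ NⱼSⱼ.
Σ NⱼSⱼ = 12307·0.608 + 20937·1.03 + 2697·0.769 = 31121.759.
n_{Dept IV} = 1428·12307·0.608 / 31121.759 = 343.3.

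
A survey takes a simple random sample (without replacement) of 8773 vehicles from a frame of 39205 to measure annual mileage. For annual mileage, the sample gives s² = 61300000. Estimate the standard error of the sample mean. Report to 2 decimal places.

73.65

Under SRS without replacement, Var(ȳ) = (1 − f)·s²/n with f = n/N = 8773/39205 = 0.22377248.
Var(ȳ) = (1 − 0.22377248)·61300000/8773 = 0.77622752·6987.3475 = 5423.7715.
SE(ȳ) = √(5423.7715) = 73.65.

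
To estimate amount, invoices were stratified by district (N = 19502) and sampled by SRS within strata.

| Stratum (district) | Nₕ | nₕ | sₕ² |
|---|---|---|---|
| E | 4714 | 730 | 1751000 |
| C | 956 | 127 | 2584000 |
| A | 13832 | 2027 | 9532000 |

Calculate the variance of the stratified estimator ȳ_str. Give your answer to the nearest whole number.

2180

Var(ȳ_str) = Σₕ Wₕ²(1 − fₕ)sₕ²/nₕ with Wₕ = Nₕ/N, N = 19502.
E: Wₕ = 0.24171880; term = 0.24171880²·(1 − 0.15485787)·1751000/730 = 118.44422.
C: Wₕ = 0.04902061; term = 0.04902061²·(1 − 0.13284519)·2584000/127 = 42.397759.
A: Wₕ = 0.70926059; term = 0.70926059²·(1 − 0.14654425)·9532000/2027 = 2018.9379.
Sum = 2179.7799.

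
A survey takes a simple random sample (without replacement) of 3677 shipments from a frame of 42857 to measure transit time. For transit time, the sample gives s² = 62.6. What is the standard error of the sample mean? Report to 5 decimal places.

Under SRS without replacement, Var(ȳ) = (1 − f)·s²/n with f = n/N = 3677/42857 = 0.08579695.
Var(ȳ) = (1 − 0.08579695)·62.6/3677 = 0.91420305·0.017024748 = 0.015564077.
SE(ȳ) = √(0.015564077) = 0.12476.

0.12476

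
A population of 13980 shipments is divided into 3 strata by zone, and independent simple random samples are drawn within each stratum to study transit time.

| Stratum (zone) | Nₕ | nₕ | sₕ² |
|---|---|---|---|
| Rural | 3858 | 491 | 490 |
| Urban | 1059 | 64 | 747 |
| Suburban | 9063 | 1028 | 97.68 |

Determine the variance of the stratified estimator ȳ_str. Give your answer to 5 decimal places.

Var(ȳ_str) = Σₕ Wₕ²(1 − fₕ)sₕ²/nₕ with Wₕ = Nₕ/N, N = 13980.
Rural: Wₕ = 0.27596567; term = 0.27596567²·(1 − 0.12726801)·490/491 = 0.066329326.
Urban: Wₕ = 0.07575107; term = 0.07575107²·(1 − 0.06043437)·747/64 = 0.062928202.
Suburban: Wₕ = 0.64828326; term = 0.64828326²·(1 − 0.11342822)·97.68/1028 = 0.035404303.
Sum = 0.16466183.

0.16466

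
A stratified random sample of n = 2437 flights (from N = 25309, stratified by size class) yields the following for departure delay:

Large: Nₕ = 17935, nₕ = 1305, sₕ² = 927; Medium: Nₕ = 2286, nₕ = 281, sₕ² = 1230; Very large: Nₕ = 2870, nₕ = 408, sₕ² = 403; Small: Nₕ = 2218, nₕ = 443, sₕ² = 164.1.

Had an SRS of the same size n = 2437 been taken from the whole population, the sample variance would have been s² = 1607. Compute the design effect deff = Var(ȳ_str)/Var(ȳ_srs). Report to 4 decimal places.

0.6297

Var(ȳ_str) = Σ Wₕ²(1−fₕ)sₕ²/nₕ with Wₕ = Nₕ/25309:
  Large: (17935/25309)²·(1−1305/17935)·927/1305 = 0.33075992
  Medium: (2286/25309)²·(1−281/2286)·1230/281 = 0.031321274
  Very large: (2870/25309)²·(1−408/2870)·403/408 = 0.010895944
  Small: (2218/25309)²·(1−443/2218)·164.1/443 = 0.002276747
  → Var(ȳ_str) = 0.37525389.
Var(ȳ_srs) = (1 − 2437/25309)·1607/2437 = 0.59592212.
deff = 0.37525389 / 0.59592212 = 0.6297.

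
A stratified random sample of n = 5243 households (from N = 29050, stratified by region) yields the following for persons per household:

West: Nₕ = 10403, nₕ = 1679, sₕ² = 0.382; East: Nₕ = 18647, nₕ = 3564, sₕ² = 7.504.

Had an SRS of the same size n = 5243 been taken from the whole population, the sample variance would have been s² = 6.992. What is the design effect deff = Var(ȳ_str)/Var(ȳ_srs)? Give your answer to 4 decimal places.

0.6645

Var(ȳ_str) = Σ Wₕ²(1−fₕ)sₕ²/nₕ with Wₕ = Nₕ/29050:
  West: (10403/29050)²·(1−1679/10403)·0.382/1679 = 2.4467785 × 10^-5
  East: (18647/29050)²·(1−3564/18647)·7.504/3564 = 7.0171306 × 10^-4
  → Var(ȳ_str) = 7.2618085 × 10^-4.
Var(ȳ_srs) = (1 − 5243/29050)·6.992/5243 = 0.0010928992.
deff = (7.2618085 × 10^-4) / 0.0010928992 = 0.6645.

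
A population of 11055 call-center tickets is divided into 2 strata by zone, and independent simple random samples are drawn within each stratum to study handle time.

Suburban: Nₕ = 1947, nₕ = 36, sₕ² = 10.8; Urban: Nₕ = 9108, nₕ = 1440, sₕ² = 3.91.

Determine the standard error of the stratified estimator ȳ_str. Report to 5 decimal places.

Var(ȳ_str) = Σₕ Wₕ²(1 − fₕ)sₕ²/nₕ with Wₕ = Nₕ/N, N = 11055.
Suburban: Wₕ = 0.17611940; term = 0.17611940²·(1 − 0.01848998)·10.8/36 = 0.0091333563.
Urban: Wₕ = 0.82388060; term = 0.82388060²·(1 − 0.15810277)·3.91/1440 = 0.0015516791.
Sum = 0.010685035.
SE = √(0.010685035) = 0.10337.

0.10337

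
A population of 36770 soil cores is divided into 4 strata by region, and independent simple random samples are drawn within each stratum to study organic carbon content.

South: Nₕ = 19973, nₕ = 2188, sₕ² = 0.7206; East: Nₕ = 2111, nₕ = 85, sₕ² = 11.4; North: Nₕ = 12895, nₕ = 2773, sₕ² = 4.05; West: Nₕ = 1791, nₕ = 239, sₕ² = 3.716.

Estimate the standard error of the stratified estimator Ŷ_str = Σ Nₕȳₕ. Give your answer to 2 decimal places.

Var(Ŷ_str) = Σₕ Nₕ²(1 − fₕ)sₕ²/nₕ.
South: 19973²·(1 − 2188/19973)·0.7206/2188 = 116988.75.
East: 2111²·(1 − 85/2111)·11.4/85 = 573605.89.
North: 12895²·(1 − 2773/12895)·4.05/2773 = 190630.7.
West: 1791²·(1 − 239/1791)·3.716/239 = 43218.044.
Sum = 924443.38.
SE = √(924443.38) = 961.48.

961.48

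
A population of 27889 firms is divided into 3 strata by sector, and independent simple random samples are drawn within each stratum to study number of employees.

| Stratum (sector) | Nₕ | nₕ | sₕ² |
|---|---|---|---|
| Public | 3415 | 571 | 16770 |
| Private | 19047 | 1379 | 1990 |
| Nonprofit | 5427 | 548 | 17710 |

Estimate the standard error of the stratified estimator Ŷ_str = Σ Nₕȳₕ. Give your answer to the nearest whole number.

Var(Ŷ_str) = Σₕ Nₕ²(1 − fₕ)sₕ²/nₕ.
Public: 3415²·(1 − 571/3415)·16770/571 = 2.8524448 × 10^8.
Private: 19047²·(1 − 1379/19047)·1990/1379 = 4.8562695 × 10^8.
Nonprofit: 5427²·(1 − 548/5427)·17710/548 = 8.5571401 × 10^8.
Sum = 1.6265854 × 10^9.
SE = √(1.6265854 × 10^9) = 40331.

40331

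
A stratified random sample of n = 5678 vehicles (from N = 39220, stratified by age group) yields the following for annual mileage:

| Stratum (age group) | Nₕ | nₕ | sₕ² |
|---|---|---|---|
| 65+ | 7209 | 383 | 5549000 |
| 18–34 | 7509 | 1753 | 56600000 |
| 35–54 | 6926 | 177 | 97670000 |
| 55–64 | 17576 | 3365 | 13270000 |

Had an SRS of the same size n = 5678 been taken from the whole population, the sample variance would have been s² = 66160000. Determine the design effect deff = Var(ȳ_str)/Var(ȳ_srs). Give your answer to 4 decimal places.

1.8845

Var(ȳ_str) = Σ Wₕ²(1−fₕ)sₕ²/nₕ with Wₕ = Nₕ/39220:
  65+: (7209/39220)²·(1−383/7209)·5549000/383 = 463.49183
  18–34: (7509/39220)²·(1−1753/7509)·56600000/1753 = 907.24008
  35–54: (6926/39220)²·(1−177/6926)·97670000/177 = 16768.517
  55–64: (17576/39220)²·(1−3365/17576)·13270000/3365 = 640.34697
  → Var(ȳ_str) = 18779.596.
Var(ȳ_srs) = (1 − 5678/39220)·66160000/5678 = 9965.0957.
deff = 18779.596 / 9965.0957 = 1.8845.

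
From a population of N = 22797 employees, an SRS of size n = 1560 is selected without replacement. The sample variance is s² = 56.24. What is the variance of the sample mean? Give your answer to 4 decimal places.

0.0336

Under SRS without replacement, Var(ȳ) = (1 − f)·s²/n with f = n/N = 1560/22797 = 0.06843006.
Var(ȳ) = (1 − 0.06843006)·56.24/1560 = 0.93156994·0.036051282 = 0.033584291.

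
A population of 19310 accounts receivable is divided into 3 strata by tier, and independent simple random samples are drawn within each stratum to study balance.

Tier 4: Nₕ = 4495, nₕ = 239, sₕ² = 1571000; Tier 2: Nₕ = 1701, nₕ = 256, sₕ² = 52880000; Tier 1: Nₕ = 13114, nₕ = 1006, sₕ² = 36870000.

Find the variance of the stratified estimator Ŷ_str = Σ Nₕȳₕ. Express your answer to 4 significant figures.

6.453 × 10^12

Var(Ŷ_str) = Σₕ Nₕ²(1 − fₕ)sₕ²/nₕ.
Tier 4: 4495²·(1 − 239/4495)·1571000/239 = 1.2575046 × 10^11.
Tier 2: 1701²·(1 − 256/1701)·52880000/256 = 5.0771926 × 10^11.
Tier 1: 13114²·(1 − 1006/13114)·36870000/1006 = 5.8194608 × 10^12.
Sum = 6.4529305 × 10^12.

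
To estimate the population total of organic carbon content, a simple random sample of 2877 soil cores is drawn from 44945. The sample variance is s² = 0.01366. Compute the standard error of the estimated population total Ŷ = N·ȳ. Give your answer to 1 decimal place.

94.7

Var(Ŷ) = N²·Var(ȳ) = N²·(1 − n/N)·s²/n.
f = 2877/44945 = 0.06401157; Var(ȳ) = 0.93598843·0.01366/2877 = 4.4440744 × 10^-6.
Var(Ŷ) = 44945² · (4.4440744 × 10^-6) = 8977.2659.
SE(Ŷ) = √(8977.2659) = 94.7.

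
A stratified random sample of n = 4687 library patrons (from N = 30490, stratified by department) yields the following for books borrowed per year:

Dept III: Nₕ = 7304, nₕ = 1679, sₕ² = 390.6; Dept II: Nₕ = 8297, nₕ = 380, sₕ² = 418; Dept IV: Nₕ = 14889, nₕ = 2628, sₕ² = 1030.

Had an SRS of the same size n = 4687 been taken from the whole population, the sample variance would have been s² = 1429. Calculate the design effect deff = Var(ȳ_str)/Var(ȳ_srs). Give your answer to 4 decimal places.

Var(ȳ_str) = Σ Wₕ²(1−fₕ)sₕ²/nₕ with Wₕ = Nₕ/30490:
  Dept III: (7304/30490)²·(1−1679/7304)·390.6/1679 = 0.010281346
  Dept II: (8297/30490)²·(1−380/8297)·418/380 = 0.077724793
  Dept IV: (14889/30490)²·(1−2628/14889)·1030/2628 = 0.076964143
  → Var(ȳ_str) = 0.16497028.
Var(ȳ_srs) = (1 − 4687/30490)·1429/4687 = 0.25801803.
deff = 0.16497028 / 0.25801803 = 0.6394.

0.6394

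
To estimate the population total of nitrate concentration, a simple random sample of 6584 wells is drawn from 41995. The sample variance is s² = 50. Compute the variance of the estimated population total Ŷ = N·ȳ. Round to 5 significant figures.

Var(Ŷ) = N²·Var(ȳ) = N²·(1 − n/N)·s²/n.
f = 6584/41995 = 0.15678057; Var(ȳ) = 0.84321943·50/6584 = 0.0064035497.
Var(Ŷ) = 41995² · 0.0064035497 = 1.1293172 × 10^7.

1.1293 × 10^7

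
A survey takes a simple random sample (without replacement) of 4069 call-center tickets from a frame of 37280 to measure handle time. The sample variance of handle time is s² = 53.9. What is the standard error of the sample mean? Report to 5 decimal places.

0.10863

Under SRS without replacement, Var(ȳ) = (1 − f)·s²/n with f = n/N = 4069/37280 = 0.10914700.
Var(ȳ) = (1 − 0.10914700)·53.9/4069 = 0.89085300·0.013246498 = 0.011800682.
SE(ȳ) = √(0.011800682) = 0.10863.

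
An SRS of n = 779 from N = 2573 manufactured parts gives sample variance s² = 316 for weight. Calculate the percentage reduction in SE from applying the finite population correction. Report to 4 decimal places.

f = n/N = 779/2573 = 0.30275942.
SE_no-fpc = √(s²/n) = 0.63690523; SE_fpc = √((1−f)s²/n) = 0.5318218.
Ratio = √(1−f) = 0.83500933. Reduction = 100·(1 − 0.83500933) = 16.4991%.

16.4991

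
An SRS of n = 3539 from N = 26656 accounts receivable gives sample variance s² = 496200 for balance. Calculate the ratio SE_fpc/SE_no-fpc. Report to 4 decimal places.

f = n/N = 3539/26656 = 0.13276561.
SE_no-fpc = √(s²/n) = 11.840992; SE_fpc = √((1−f)s²/n) = 11.026974.
Ratio = √(1−f) = 0.93125420.

0.9313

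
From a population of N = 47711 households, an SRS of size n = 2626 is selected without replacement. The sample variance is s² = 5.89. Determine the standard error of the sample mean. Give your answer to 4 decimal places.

0.0460

Under SRS without replacement, Var(ȳ) = (1 − f)·s²/n with f = n/N = 2626/47711 = 0.05503972.
Var(ȳ) = (1 − 0.05503972)·5.89/2626 = 0.94496028·0.0022429551 = 0.0021195034.
SE(ȳ) = √(0.0021195034) = 0.0460.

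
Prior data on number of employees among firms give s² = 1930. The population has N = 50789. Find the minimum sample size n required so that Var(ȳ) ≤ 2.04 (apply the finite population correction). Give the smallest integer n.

Without fpc, n₀ = s²/D = 1930/2.04 = 946.0784.
With fpc, (1 − n/N)·s²/n ≤ D requires n ≥ n₀/(1 + n₀/N) = 946.0784/(1 + 946.0784/50789) = 928.7775.
Rounding up, n = 929.

929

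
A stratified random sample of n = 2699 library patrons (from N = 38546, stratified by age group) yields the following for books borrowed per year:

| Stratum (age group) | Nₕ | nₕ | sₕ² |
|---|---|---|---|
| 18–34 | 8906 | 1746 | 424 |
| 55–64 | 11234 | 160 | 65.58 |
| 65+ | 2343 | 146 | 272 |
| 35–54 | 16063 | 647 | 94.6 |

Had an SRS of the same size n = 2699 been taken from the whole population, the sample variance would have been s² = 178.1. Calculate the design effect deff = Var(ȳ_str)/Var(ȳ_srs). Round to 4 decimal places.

Var(ȳ_str) = Σ Wₕ²(1−fₕ)sₕ²/nₕ with Wₕ = Nₕ/38546:
  18–34: (8906/38546)²·(1−1746/8906)·424/1746 = 0.010422183
  55–64: (11234/38546)²·(1−160/11234)·65.58/160 = 0.034318772
  65+: (2343/38546)²·(1−146/2343)·272/146 = 0.0064544577
  35–54: (16063/38546)²·(1−647/16063)·94.6/647 = 0.024368376
  → Var(ȳ_str) = 0.075563789.
Var(ȳ_srs) = (1 − 2699/38546)·178.1/2699 = 0.061366949.
deff = 0.075563789 / 0.061366949 = 1.2313.

1.2313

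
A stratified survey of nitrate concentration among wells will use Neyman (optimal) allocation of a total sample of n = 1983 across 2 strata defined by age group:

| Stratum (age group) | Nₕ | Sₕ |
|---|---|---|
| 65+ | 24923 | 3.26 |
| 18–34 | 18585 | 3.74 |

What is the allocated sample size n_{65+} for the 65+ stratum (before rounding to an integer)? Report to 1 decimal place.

Neyman allocation: nₕ = n·NₕSₕ / Σⱼ NⱼSⱼ.
Σ NⱼSⱼ = 24923·3.26 + 18585·3.74 = 150756.88.
n_{65+} = 1983·24923·3.26 / 150756.88 = 1068.7.

1068.7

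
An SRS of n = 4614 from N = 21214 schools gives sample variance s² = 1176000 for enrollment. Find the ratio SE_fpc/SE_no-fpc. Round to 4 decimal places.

f = n/N = 4614/21214 = 0.21749788.
SE_no-fpc = √(s²/n) = 15.964851; SE_fpc = √((1−f)s²/n) = 14.122371.
Ratio = √(1−f) = 0.88459150.

0.8846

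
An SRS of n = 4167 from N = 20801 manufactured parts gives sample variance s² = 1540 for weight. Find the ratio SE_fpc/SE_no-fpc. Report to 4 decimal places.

0.8942

f = n/N = 4167/20801 = 0.20032691.
SE_no-fpc = √(s²/n) = 0.60792305; SE_fpc = √((1−f)s²/n) = 0.5436318.
Ratio = √(1−f) = 0.89424443.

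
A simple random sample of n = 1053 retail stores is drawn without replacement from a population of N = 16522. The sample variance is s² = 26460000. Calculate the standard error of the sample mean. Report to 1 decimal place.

153.4

Under SRS without replacement, Var(ȳ) = (1 − f)·s²/n with f = n/N = 1053/16522 = 0.06373320.
Var(ȳ) = (1 − 0.06373320)·26460000/1053 = 0.93626680·25128.205 = 23526.704.
SE(ȳ) = √(23526.704) = 153.4.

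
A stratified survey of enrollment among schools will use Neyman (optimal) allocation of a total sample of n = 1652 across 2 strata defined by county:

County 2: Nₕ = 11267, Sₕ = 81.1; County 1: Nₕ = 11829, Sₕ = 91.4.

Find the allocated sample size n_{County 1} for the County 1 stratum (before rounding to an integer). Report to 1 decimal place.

895.3

Neyman allocation: nₕ = n·NₕSₕ / Σⱼ NⱼSⱼ.
Σ NⱼSⱼ = 11267·81.1 + 11829·91.4 = 1.9949243 × 10^6.
n_{County 1} = 1652·11829·91.4 / (1.9949243 × 10^6) = 895.3.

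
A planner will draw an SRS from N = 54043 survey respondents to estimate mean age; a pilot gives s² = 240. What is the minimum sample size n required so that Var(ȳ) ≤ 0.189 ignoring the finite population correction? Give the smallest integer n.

1270

Without fpc, n₀ = s²/D = 240/0.189 = 1269.8413.
Rounding up, n = 1270.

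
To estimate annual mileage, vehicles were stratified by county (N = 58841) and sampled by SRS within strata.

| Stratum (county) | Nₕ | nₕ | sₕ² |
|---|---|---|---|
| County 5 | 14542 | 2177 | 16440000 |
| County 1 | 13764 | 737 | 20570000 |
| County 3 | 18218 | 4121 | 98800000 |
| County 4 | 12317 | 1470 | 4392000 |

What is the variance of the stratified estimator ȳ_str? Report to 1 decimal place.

3731.3

Var(ȳ_str) = Σₕ Wₕ²(1 − fₕ)sₕ²/nₕ with Wₕ = Nₕ/N, N = 58841.
County 5: Wₕ = 0.24714060; term = 0.24714060²·(1 − 0.14970430)·16440000/2177 = 392.19455.
County 1: Wₕ = 0.23391853; term = 0.23391853²·(1 − 0.05354548)·20570000/737 = 1445.4258.
County 3: Wₕ = 0.30961404; term = 0.30961404²·(1 − 0.22620485)·98800000/4121 = 1778.368.
County 4: Wₕ = 0.20932683; term = 0.20932683²·(1 − 0.11934724)·4392000/1470 = 115.29208.
Sum = 3731.2804.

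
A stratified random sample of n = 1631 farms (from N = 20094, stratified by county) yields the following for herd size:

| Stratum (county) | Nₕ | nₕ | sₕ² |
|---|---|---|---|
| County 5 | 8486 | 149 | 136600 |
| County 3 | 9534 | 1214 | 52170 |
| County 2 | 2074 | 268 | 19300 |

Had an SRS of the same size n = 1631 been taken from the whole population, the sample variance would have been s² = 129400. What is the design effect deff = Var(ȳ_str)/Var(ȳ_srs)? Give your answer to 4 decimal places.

2.3286

Var(ȳ_str) = Σ Wₕ²(1−fₕ)sₕ²/nₕ with Wₕ = Nₕ/20094:
  County 5: (8486/20094)²·(1−149/8486)·136600/149 = 160.63659
  County 3: (9534/20094)²·(1−1214/9534)·52170/1214 = 8.442437
  County 2: (2074/20094)²·(1−268/2074)·19300/268 = 0.66806115
  → Var(ȳ_str) = 169.74709.
Var(ȳ_srs) = (1 − 1631/20094)·129400/1631 = 72.898096.
deff = 169.74709 / 72.898096 = 2.3286.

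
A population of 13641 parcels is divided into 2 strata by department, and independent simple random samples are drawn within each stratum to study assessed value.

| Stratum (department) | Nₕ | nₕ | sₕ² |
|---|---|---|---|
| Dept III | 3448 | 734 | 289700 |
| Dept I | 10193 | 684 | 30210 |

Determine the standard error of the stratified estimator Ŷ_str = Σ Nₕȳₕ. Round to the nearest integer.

Var(Ŷ_str) = Σₕ Nₕ²(1 − fₕ)sₕ²/nₕ.
Dept III: 3448²·(1 − 734/3448)·289700/734 = 3.6934271 × 10^9.
Dept I: 10193²·(1 − 684/10193)·30210/684 = 4.2808646 × 10^9.
Sum = 7.9742917 × 10^9.
SE = √(7.9742917 × 10^9) = 89299.

89299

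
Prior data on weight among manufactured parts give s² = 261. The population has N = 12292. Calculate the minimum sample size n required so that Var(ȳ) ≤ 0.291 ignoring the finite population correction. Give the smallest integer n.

897

Without fpc, n₀ = s²/D = 261/0.291 = 896.9072.
Rounding up, n = 897.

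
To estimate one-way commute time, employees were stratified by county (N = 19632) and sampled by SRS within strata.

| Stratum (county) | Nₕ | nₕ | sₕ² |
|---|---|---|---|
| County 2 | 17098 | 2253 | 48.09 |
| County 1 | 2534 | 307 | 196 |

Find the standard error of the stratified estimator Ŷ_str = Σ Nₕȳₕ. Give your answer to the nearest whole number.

3003

Var(Ŷ_str) = Σₕ Nₕ²(1 − fₕ)sₕ²/nₕ.
County 2: 17098²·(1 − 2253/17098)·48.09/2253 = 5.4177517 × 10^6.
County 1: 2534²·(1 − 307/2534)·196/307 = 3.6028362 × 10^6.
Sum = 9.0205879 × 10^6.
SE = √(9.0205879 × 10^6) = 3003.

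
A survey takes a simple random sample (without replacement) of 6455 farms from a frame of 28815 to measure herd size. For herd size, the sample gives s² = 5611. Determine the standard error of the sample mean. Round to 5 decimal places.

Under SRS without replacement, Var(ȳ) = (1 − f)·s²/n with f = n/N = 6455/28815 = 0.22401527.
Var(ȳ) = (1 − 0.22401527)·5611/6455 = 0.77598473·0.86924864 = 0.67452367.
SE(ȳ) = √(0.67452367) = 0.82129.

0.82129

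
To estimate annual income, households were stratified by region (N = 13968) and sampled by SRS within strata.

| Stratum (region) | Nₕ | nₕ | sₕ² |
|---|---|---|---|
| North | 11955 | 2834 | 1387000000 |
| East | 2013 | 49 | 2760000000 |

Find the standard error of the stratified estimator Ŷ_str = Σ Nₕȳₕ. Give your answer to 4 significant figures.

1.661 × 10^7

Var(Ŷ_str) = Σₕ Nₕ²(1 − fₕ)sₕ²/nₕ.
North: 11955²·(1 − 2834/11955)·1387000000/2834 = 5.3366491 × 10^13.
East: 2013²·(1 − 49/2013)·2760000000/49 = 2.2268874 × 10^14.
Sum = 2.7605523 × 10^14.
SE = √(2.7605523 × 10^14) = 1.661 × 10^7.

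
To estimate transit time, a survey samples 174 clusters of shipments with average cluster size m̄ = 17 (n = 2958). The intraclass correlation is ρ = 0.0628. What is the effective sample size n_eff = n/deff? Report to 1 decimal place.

deff = 1 + (17 − 1)·0.0628 = 1 + 1.0048 = 2.0048.
n_eff = 2958 / 2.0048 = 1475.5.

1475.5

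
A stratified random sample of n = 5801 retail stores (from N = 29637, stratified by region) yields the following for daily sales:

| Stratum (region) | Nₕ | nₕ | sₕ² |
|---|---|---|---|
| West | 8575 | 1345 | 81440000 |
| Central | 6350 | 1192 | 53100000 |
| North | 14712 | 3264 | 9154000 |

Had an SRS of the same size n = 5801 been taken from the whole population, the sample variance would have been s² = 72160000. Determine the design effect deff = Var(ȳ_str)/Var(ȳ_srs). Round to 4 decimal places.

0.6470

Var(ȳ_str) = Σ Wₕ²(1−fₕ)sₕ²/nₕ with Wₕ = Nₕ/29637:
  West: (8575/29637)²·(1−1345/8575)·81440000/1345 = 4273.8515
  Central: (6350/29637)²·(1−1192/6350)·53100000/1192 = 1661.1347
  North: (14712/29637)²·(1−3264/14712)·9154000/3264 = 537.76634
  → Var(ȳ_str) = 6472.7525.
Var(ȳ_srs) = (1 − 5801/29637)·72160000/5801 = 10004.44.
deff = 6472.7525 / 10004.44 = 0.6470.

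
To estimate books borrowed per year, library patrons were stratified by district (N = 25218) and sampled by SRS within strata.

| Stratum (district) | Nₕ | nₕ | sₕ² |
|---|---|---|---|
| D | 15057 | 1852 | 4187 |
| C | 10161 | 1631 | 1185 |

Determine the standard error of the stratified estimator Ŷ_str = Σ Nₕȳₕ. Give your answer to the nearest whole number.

22638

Var(Ŷ_str) = Σₕ Nₕ²(1 − fₕ)sₕ²/nₕ.
D: 15057²·(1 − 1852/15057)·4187/1852 = 4.4950946 × 10^8.
C: 10161²·(1 − 1631/10161)·1185/1631 = 6.2972346 × 10^7.
Sum = 5.1248181 × 10^8.
SE = √(5.1248181 × 10^8) = 22638.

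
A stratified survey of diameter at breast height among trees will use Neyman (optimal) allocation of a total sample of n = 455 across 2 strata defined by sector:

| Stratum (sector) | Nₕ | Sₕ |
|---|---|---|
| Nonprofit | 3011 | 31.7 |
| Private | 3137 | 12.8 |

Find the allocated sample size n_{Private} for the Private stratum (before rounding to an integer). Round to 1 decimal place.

134.7

Neyman allocation: nₕ = n·NₕSₕ / Σⱼ NⱼSⱼ.
Σ NⱼSⱼ = 3011·31.7 + 3137·12.8 = 135602.3.
n_{Private} = 455·3137·12.8 / 135602.3 = 134.7.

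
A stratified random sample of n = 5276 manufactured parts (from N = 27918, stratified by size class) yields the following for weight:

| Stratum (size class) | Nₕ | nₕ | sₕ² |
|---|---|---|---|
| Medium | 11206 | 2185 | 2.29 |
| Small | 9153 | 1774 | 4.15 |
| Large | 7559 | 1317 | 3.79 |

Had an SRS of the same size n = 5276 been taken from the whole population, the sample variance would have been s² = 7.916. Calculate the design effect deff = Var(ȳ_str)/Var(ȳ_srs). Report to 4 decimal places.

0.4215

Var(ȳ_str) = Σ Wₕ²(1−fₕ)sₕ²/nₕ with Wₕ = Nₕ/27918:
  Medium: (11206/27918)²·(1−2185/11206)·2.29/2185 = 1.359317 × 10^-4
  Small: (9153/27918)²·(1−1774/9153)·4.15/1774 = 2.0271545 × 10^-4
  Large: (7559/27918)²·(1−1317/7559)·3.79/1317 = 1.7420994 × 10^-4
  → Var(ȳ_str) = 5.1285709 × 10^-4.
Var(ȳ_srs) = (1 − 5276/27918)·7.916/5276 = 0.0012168344.
deff = (5.1285709 × 10^-4) / 0.0012168344 = 0.4215.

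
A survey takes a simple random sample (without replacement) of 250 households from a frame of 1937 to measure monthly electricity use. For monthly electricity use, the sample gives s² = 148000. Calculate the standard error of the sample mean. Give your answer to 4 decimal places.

Under SRS without replacement, Var(ȳ) = (1 − f)·s²/n with f = n/N = 250/1937 = 0.12906557.
Var(ȳ) = (1 − 0.12906557)·148000/250 = 0.87093443·592 = 515.59319.
SE(ȳ) = √(515.59319) = 22.7067.

22.7067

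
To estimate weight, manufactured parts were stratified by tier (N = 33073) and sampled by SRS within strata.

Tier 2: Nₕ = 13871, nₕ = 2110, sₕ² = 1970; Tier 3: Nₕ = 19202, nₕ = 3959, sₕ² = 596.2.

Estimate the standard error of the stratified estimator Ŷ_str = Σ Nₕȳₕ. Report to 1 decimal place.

Var(Ŷ_str) = Σₕ Nₕ²(1 − fₕ)sₕ²/nₕ.
Tier 2: 13871²·(1 − 2110/13871)·1970/2110 = 1.5231259 × 10^8.
Tier 3: 19202²·(1 − 3959/19202)·596.2/3959 = 4.4078153 × 10^7.
Sum = 1.9639074 × 10^8.
SE = √(1.9639074 × 10^8) = 14013.9.

14013.9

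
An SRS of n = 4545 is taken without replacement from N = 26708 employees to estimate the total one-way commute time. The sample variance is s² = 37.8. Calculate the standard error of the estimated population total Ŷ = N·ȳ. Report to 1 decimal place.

Var(Ŷ) = N²·Var(ȳ) = N²·(1 − n/N)·s²/n.
f = 4545/26708 = 0.17017373; Var(ȳ) = 0.82982627·37.8/4545 = 0.0069015254.
Var(Ŷ) = 26708² · 0.0069015254 = 4.9229772 × 10^6.
SE(Ŷ) = √(4.9229772 × 10^6) = 2218.8.

2218.8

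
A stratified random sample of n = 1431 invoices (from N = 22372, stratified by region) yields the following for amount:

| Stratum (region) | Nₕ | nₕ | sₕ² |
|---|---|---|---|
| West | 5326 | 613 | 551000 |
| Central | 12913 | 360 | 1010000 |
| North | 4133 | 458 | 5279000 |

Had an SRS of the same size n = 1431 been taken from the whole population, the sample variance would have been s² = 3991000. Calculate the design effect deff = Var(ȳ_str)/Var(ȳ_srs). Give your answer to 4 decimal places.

0.4993

Var(ȳ_str) = Σ Wₕ²(1−fₕ)sₕ²/nₕ with Wₕ = Nₕ/22372:
  West: (5326/22372)²·(1−613/5326)·551000/613 = 45.079605
  Central: (12913/22372)²·(1−360/12913)·1010000/360 = 908.62343
  North: (4133/22372)²·(1−458/4133)·5279000/458 = 349.78349
  → Var(ȳ_str) = 1303.4865.
Var(ȳ_srs) = (1 − 1431/22372)·3991000/1431 = 2610.5661.
deff = 1303.4865 / 2610.5661 = 0.4993.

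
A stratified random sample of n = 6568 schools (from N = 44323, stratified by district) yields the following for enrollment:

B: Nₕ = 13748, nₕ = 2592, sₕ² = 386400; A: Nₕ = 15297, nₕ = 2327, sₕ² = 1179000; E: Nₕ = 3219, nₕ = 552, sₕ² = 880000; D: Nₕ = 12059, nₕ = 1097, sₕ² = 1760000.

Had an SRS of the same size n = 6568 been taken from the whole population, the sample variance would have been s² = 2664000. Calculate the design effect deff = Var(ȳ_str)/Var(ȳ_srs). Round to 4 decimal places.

0.5144

Var(ȳ_str) = Σ Wₕ²(1−fₕ)sₕ²/nₕ with Wₕ = Nₕ/44323:
  B: (13748/44323)²·(1−2592/13748)·386400/2592 = 11.638362
  A: (15297/44323)²·(1−2327/15297)·1179000/2327 = 51.168816
  E: (3219/44323)²·(1−552/3219)·880000/552 = 6.966735
  D: (12059/44323)²·(1−1097/12059)·1760000/1097 = 107.95651
  → Var(ȳ_str) = 177.73042.
Var(ȳ_srs) = (1 − 6568/44323)·2664000/6568 = 345.49869.
deff = 177.73042 / 345.49869 = 0.5144.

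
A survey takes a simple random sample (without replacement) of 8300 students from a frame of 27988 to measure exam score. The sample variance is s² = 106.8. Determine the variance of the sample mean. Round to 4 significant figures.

0.009052

Under SRS without replacement, Var(ȳ) = (1 − f)·s²/n with f = n/N = 8300/27988 = 0.29655567.
Var(ȳ) = (1 − 0.29655567)·106.8/8300 = 0.70344433·0.01286747 = 0.0090515488.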